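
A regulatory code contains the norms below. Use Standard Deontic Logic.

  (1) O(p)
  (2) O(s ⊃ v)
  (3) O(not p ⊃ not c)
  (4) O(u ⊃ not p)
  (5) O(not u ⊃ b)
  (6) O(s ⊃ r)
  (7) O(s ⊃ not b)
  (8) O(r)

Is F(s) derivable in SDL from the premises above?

Yes

From premise 1 we have O(p).
The contrapositive of premise 4 (O(u ⊃ not p)) is O(p ⊃ not u), and O(p) is already established, so O(not u).
From O(not u) and premise 5, O(not u ⊃ b), we obtain O(b).
Premise 7 is O(s ⊃ not b); contrapositively O(b ⊃ not s). Since O(b) holds, K gives O(not s).
Premises 2, 3, 6, 8 do not contribute to this derivation.
So O(not s) holds, i.e. F(s). The claim follows.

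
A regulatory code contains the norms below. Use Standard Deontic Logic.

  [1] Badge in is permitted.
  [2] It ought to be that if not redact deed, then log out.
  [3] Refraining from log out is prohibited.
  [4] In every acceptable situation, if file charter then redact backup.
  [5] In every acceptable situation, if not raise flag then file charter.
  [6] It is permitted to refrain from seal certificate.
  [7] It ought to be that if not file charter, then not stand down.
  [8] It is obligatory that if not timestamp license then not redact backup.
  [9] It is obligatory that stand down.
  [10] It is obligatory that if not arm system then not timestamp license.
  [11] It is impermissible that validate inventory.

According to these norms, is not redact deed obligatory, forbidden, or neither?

Neither

Premise 2 is O(¬redact_deed → log_out); even if O(log_out) held, inferring O(¬redact_deed) would be affirming the consequent — invalid.
No premise or chain of K-axiom applications forces O(¬redact_deed), and none forces O(redact_deed). So ¬redact_deed is neither obligatory nor forbidden under these norms.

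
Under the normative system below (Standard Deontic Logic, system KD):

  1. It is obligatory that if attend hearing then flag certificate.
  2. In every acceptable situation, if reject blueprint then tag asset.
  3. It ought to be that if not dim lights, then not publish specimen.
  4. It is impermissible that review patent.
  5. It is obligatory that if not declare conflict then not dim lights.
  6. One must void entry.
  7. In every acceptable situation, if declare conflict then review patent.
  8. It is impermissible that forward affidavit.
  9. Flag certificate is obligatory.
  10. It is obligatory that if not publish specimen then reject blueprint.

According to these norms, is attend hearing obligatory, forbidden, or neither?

Neither

Premise 1 is O(attend_hearing → flag_certificate); even if O(flag_certificate) held, inferring O(attend_hearing) would be affirming the consequent — invalid.
No premise or chain of K-axiom applications forces O(attend_hearing), and none forces O(¬attend_hearing). So attend_hearing is neither obligatory nor forbidden under these norms.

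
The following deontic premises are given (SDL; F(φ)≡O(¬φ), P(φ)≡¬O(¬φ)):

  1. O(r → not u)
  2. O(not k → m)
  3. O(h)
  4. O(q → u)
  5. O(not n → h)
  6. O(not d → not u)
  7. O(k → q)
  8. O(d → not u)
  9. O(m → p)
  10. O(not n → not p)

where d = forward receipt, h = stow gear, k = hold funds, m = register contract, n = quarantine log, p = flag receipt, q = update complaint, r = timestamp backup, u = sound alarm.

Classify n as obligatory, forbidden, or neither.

By case analysis on d: premise 8 gives O(d → not u) and premise 6 gives O(not d → not u), so O(not u) either way.
The contrapositive of premise 4 (O(q → u)) is O(not u → not q), and O(not u) is already established, so O(not q).
Premise 7 is O(k → q); contrapositively O(not q → not k). Since O(not q) holds, K gives O(not k).
With premise 2, O(not k → m), the K-axiom yields O(m).
Applying K to premise 9 (O(m → p)) and O(m) yields O(p).
The contrapositive of premise 10 (O(not n → not p)) is O(p → n), and O(p) is already established, so O(n).
Premises 1, 3, 5 do not contribute to this derivation.
Hence n is obligatory.

Obligatory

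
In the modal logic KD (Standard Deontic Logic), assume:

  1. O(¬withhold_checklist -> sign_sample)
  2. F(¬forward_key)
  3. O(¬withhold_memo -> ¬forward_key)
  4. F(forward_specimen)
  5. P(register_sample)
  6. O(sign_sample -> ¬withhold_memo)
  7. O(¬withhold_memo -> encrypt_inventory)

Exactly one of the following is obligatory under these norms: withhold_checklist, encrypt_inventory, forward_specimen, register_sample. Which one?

F(¬forward_key) at premise 2 means O(forward_key).
Premise 3, O(¬withhold_memo -> ¬forward_key), contraposes to O(forward_key -> withhold_memo); with O(forward_key) we get O(withhold_memo).
The contrapositive of premise 6 (O(sign_sample -> ¬withhold_memo)) is O(withhold_memo -> ¬sign_sample), and O(withhold_memo) is already established, so O(¬sign_sample).
The contrapositive of premise 1 (O(¬withhold_checklist -> sign_sample)) is O(¬sign_sample -> withhold_checklist), and O(¬sign_sample) is already established, so O(withhold_checklist).
So O(withhold_checklist) holds — withhold_checklist is obligatory. None of the other listed options is made obligatory by any chain of premises.

withhold_checklist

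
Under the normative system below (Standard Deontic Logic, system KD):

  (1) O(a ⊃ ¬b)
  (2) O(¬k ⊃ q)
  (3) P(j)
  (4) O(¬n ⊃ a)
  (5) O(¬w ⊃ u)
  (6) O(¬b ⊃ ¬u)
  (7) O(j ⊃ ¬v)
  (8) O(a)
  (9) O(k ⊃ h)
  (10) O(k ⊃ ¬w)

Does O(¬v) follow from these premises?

No

Premise 7 is O(j ⊃ ¬v), but O(j) is not derivable from the premises (the permission P(j) asserts only ¬O(¬j), not O(j)), so it does not yield O(¬v).
No other premise forces O(¬v). An ideal world satisfying every premise can still have ¬v false, so O(¬v) is not derivable.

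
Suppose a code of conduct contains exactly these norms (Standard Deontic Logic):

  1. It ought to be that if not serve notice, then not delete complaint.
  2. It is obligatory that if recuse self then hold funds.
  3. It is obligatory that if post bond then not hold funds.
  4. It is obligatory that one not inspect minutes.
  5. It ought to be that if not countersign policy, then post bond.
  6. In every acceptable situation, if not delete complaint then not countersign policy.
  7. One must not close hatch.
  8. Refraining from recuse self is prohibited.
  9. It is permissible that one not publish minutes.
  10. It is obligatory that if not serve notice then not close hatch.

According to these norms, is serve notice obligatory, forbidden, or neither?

F(¬recuse_self) at premise 8 means O(recuse_self).
With premise 2, O(recuse_self → hold_funds), the K-axiom yields O(hold_funds).
Premise 3 is O(post_bond → ¬hold_funds); contrapositively O(hold_funds → ¬post_bond). Since O(hold_funds) holds, K gives O(¬post_bond).
Premise 5, O(¬countersign_policy → post_bond), contraposes to O(¬post_bond → countersign_policy); with O(¬post_bond) we get O(countersign_policy).
Premise 6 is O(¬delete_complaint → ¬countersign_policy); contrapositively O(countersign_policy → delete_complaint). Since O(countersign_policy) holds, K gives O(delete_complaint).
The contrapositive of premise 1 (O(¬serve_notice → ¬delete_complaint)) is O(delete_complaint → serve_notice), and O(delete_complaint) is already established, so O(serve_notice).
Premises 4, 7, 9, 10 do not contribute to this derivation.
Hence serve_notice is obligatory.

Obligatory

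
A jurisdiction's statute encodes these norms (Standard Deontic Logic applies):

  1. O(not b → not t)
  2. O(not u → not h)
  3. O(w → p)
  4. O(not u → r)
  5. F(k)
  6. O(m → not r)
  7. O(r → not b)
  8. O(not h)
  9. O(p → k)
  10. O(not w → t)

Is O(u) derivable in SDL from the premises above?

Yes

Premise 5 is F(k), i.e. O(not k).
Premise 9 is O(p → k); contrapositively O(not k → not p). Since O(not k) holds, K gives O(not p).
Premise 3, O(w → p), contraposes to O(not p → not w); with O(not p) we get O(not w).
Premise 10 is O(not w → t); since O(not w), deontic closure gives O(t).
The contrapositive of premise 1 (O(not b → not t)) is O(t → b), and O(t) is already established, so O(b).
The contrapositive of premise 7 (O(r → not b)) is O(b → not r), and O(b) is already established, so O(not r).
Premise 4, O(not u → r), contraposes to O(not r → u); with O(not r) we get O(u).
Premises 2, 6, 8 do not contribute to this derivation.
So O(u) follows.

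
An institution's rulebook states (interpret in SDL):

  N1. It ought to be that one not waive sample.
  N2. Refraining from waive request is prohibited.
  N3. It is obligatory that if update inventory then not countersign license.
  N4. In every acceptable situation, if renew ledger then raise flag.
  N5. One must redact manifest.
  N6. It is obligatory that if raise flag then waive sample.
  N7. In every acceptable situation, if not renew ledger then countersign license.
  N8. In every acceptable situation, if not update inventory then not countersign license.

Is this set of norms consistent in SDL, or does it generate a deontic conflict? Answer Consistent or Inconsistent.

Inconsistent

Premises 8 and 3 cover both cases: O(¬update_inventory → ¬countersign_license) and O(update_inventory → ¬countersign_license). Since ¬update_inventory ∨ update_inventory is a tautology, O(¬countersign_license) follows.
Premise 7 is O(¬renew_ledger → countersign_license); contrapositively O(¬countersign_license → renew_ledger). Since O(¬countersign_license) holds, K gives O(renew_ledger).
With premise 4, O(renew_ledger → raise_flag), the K-axiom yields O(raise_flag).
With premise 6, O(raise_flag → waive_sample), the K-axiom yields O(waive_sample).
But premise 1 directly asserts O(¬waive_sample).
We now have both O(waive_sample) and O(¬waive_sample) — waive_sample is simultaneously obligatory and forbidden, violating the D-axiom.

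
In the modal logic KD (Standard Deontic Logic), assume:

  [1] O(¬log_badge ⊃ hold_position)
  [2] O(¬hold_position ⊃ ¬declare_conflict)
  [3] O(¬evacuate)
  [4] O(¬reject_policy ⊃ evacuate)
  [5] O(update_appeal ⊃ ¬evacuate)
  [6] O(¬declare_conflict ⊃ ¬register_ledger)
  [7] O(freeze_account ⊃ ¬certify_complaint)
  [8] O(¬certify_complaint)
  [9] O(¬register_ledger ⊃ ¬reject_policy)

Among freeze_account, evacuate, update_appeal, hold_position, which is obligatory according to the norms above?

Premise 3 states O(¬evacuate) outright.
The contrapositive of premise 4 (O(¬reject_policy ⊃ evacuate)) is O(¬evacuate ⊃ reject_policy), and O(¬evacuate) is already established, so O(reject_policy).
Premise 9, O(¬register_ledger ⊃ ¬reject_policy), contraposes to O(reject_policy ⊃ register_ledger); with O(reject_policy) we get O(register_ledger).
Premise 6, O(¬declare_conflict ⊃ ¬register_ledger), contraposes to O(register_ledger ⊃ declare_conflict); with O(register_ledger) we get O(declare_conflict).
Premise 2 is O(¬hold_position ⊃ ¬declare_conflict); contrapositively O(declare_conflict ⊃ hold_position). Since O(declare_conflict) holds, K gives O(hold_position).
So O(hold_position) holds — hold_position is obligatory. None of the other listed options is made obligatory by any chain of premises.

hold_position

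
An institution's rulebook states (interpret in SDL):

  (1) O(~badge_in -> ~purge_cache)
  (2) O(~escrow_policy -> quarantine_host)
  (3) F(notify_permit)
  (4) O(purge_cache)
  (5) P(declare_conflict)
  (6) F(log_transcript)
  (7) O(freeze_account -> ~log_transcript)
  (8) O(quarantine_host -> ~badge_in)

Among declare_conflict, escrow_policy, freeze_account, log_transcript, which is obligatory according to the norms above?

escrow_policy

Premise 4 states O(purge_cache) outright.
The contrapositive of premise 1 (O(~badge_in -> ~purge_cache)) is O(purge_cache -> badge_in), and O(purge_cache) is already established, so O(badge_in).
The contrapositive of premise 8 (O(quarantine_host -> ~badge_in)) is O(badge_in -> ~quarantine_host), and O(badge_in) is already established, so O(~quarantine_host).
Premise 2, O(~escrow_policy -> quarantine_host), contraposes to O(~quarantine_host -> escrow_policy); with O(~quarantine_host) we get O(escrow_policy).
So O(escrow_policy) holds — escrow_policy is obligatory. None of the other listed options is made obligatory by any chain of premises.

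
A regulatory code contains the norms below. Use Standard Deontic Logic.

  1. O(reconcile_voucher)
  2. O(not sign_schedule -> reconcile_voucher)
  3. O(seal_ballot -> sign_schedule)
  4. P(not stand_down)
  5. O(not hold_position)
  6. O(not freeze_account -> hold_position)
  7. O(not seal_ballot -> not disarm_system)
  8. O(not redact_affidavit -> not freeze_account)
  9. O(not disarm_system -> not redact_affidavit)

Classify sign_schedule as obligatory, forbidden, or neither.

Obligatory

Premise 5 gives O(not hold_position).
Premise 6, O(not freeze_account -> hold_position), contraposes to O(not hold_position -> freeze_account); with O(not hold_position) we get O(freeze_account).
The contrapositive of premise 8 (O(not redact_affidavit -> not freeze_account)) is O(freeze_account -> redact_affidavit), and O(freeze_account) is already established, so O(redact_affidavit).
Premise 9, O(not disarm_system -> not redact_affidavit), contraposes to O(redact_affidavit -> disarm_system); with O(redact_affidavit) we get O(disarm_system).
Premise 7, O(not seal_ballot -> not disarm_system), contraposes to O(disarm_system -> seal_ballot); with O(disarm_system) we get O(seal_ballot).
Premise 3 is O(seal_ballot -> sign_schedule); since O(seal_ballot), deontic closure gives O(sign_schedule).
Premises 1, 2, 4 do not contribute to this derivation.
Hence sign_schedule is obligatory.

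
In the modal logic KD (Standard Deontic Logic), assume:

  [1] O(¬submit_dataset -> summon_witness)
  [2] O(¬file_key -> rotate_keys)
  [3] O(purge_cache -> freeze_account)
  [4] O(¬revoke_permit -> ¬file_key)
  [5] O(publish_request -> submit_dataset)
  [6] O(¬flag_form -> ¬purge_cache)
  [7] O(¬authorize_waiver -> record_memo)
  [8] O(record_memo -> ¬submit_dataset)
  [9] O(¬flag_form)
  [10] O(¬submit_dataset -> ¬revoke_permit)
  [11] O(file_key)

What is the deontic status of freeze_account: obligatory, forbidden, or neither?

Neither

Premise 3 is O(purge_cache -> freeze_account), but O(purge_cache) is not derivable from the premises, so it does not yield O(freeze_account).
No premise or chain of K-axiom applications forces O(freeze_account), and none forces O(¬freeze_account). So freeze_account is neither obligatory nor forbidden under these norms.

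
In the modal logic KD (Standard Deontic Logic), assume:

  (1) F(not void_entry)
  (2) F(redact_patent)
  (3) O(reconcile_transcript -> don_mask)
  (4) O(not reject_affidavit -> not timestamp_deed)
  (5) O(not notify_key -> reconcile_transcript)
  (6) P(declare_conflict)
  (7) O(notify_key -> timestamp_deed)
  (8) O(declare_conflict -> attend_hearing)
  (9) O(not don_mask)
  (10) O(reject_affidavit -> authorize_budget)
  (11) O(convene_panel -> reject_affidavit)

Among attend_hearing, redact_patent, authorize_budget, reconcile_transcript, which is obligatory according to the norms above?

authorize_budget

From premise 9 we have O(not don_mask).
Premise 3 is O(reconcile_transcript -> don_mask); contrapositively O(not don_mask -> not reconcile_transcript). Since O(not don_mask) holds, K gives O(not reconcile_transcript).
Premise 5 is O(not notify_key -> reconcile_transcript); contrapositively O(not reconcile_transcript -> notify_key). Since O(not reconcile_transcript) holds, K gives O(notify_key).
Applying K to premise 7 (O(notify_key -> timestamp_deed)) and O(notify_key) yields O(timestamp_deed).
Premise 4, O(not reject_affidavit -> not timestamp_deed), contraposes to O(timestamp_deed -> reject_affidavit); with O(timestamp_deed) we get O(reject_affidavit).
Applying K to premise 10 (O(reject_affidavit -> authorize_budget)) and O(reject_affidavit) yields O(authorize_budget).
So O(authorize_budget) holds — authorize_budget is obligatory. None of the other listed options is made obligatory by any chain of premises.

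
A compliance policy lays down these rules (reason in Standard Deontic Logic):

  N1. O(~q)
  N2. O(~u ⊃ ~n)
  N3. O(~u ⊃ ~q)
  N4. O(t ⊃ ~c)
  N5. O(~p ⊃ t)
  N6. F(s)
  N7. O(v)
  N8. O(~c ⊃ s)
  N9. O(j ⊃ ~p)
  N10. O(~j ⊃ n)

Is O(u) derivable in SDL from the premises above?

Premise 6, F(s), is equivalent to O(~s).
Premise 8 is O(~c ⊃ s); contrapositively O(~s ⊃ c). Since O(~s) holds, K gives O(c).
Premise 4, O(t ⊃ ~c), contraposes to O(c ⊃ ~t); with O(c) we get O(~t).
Premise 5 is O(~p ⊃ t); contrapositively O(~t ⊃ p). Since O(~t) holds, K gives O(p).
Premise 9, O(j ⊃ ~p), contraposes to O(p ⊃ ~j); with O(p) we get O(~j).
Applying K to premise 10 (O(~j ⊃ n)) and O(~j) yields O(n).
Premise 2 is O(~u ⊃ ~n); contrapositively O(n ⊃ u). Since O(n) holds, K gives O(u).
Premises 1, 3, 7 do not contribute to this derivation.
So O(u) follows.

Yes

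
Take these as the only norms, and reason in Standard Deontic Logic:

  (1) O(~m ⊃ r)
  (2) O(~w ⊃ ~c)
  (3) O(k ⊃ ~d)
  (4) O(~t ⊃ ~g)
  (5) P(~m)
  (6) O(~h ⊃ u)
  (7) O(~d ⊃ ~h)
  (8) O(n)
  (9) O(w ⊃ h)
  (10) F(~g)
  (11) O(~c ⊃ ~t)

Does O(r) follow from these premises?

Premise 1 is O(~m ⊃ r), but O(~m) is not derivable from the premises (the permission P(~m) asserts only ~O(m), not O(~m)), so it does not yield O(r).
No other premise forces O(r). An ideal world satisfying every premise can still have r false, so O(r) is not derivable.

No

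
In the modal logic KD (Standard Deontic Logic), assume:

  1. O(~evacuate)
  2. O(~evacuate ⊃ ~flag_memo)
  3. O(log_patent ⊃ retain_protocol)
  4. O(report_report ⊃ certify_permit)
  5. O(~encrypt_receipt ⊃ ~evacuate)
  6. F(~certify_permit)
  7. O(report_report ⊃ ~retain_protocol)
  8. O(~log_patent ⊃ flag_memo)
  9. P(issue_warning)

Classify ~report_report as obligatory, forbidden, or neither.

Premise 1 states O(~evacuate) outright.
Premise 2 is O(~evacuate ⊃ ~flag_memo); since O(~evacuate), deontic closure gives O(~flag_memo).
Premise 8, O(~log_patent ⊃ flag_memo), contraposes to O(~flag_memo ⊃ log_patent); with O(~flag_memo) we get O(log_patent).
Applying K to premise 3 (O(log_patent ⊃ retain_protocol)) and O(log_patent) yields O(retain_protocol).
Premise 7, O(report_report ⊃ ~retain_protocol), contraposes to O(retain_protocol ⊃ ~report_report); with O(retain_protocol) we get O(~report_report).
Premises 4, 5, 6, 9 do not contribute to this derivation.
Hence ~report_report is obligatory.

Obligatory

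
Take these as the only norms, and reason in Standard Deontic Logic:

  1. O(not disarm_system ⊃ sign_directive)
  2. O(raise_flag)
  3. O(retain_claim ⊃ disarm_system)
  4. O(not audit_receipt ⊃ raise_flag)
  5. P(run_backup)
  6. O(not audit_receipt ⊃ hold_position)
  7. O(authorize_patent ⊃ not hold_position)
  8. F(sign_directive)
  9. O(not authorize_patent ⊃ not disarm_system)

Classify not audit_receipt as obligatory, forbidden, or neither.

Premise 8 is F(sign_directive), i.e. O(not sign_directive).
Premise 1 is O(not disarm_system ⊃ sign_directive); contrapositively O(not sign_directive ⊃ disarm_system). Since O(not sign_directive) holds, K gives O(disarm_system).
Premise 9 is O(not authorize_patent ⊃ not disarm_system); contrapositively O(disarm_system ⊃ authorize_patent). Since O(disarm_system) holds, K gives O(authorize_patent).
Premise 7 is O(authorize_patent ⊃ not hold_position); since O(authorize_patent), deontic closure gives O(not hold_position).
Premise 6, O(not audit_receipt ⊃ hold_position), contraposes to O(not hold_position ⊃ audit_receipt); with O(not hold_position) we get O(audit_receipt).
Premises 2, 3, 4, 5 do not contribute to this derivation.
Thus O(audit_receipt), which is F(not audit_receipt): not audit_receipt is forbidden.

Forbidden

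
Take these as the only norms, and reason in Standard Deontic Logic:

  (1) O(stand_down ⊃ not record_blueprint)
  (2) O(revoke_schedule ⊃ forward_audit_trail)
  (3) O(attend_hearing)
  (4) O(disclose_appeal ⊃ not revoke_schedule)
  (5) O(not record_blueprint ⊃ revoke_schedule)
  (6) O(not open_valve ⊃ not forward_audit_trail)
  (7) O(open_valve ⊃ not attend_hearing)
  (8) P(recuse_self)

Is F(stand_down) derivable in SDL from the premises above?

Premise 3 gives O(attend_hearing).
Premise 7, O(open_valve ⊃ not attend_hearing), contraposes to O(attend_hearing ⊃ not open_valve); with O(attend_hearing) we get O(not open_valve).
Applying K to premise 6 (O(not open_valve ⊃ not forward_audit_trail)) and O(not open_valve) yields O(not forward_audit_trail).
Premise 2 is O(revoke_schedule ⊃ forward_audit_trail); contrapositively O(not forward_audit_trail ⊃ not revoke_schedule). Since O(not forward_audit_trail) holds, K gives O(not revoke_schedule).
The contrapositive of premise 5 (O(not record_blueprint ⊃ revoke_schedule)) is O(not revoke_schedule ⊃ record_blueprint), and O(not revoke_schedule) is already established, so O(record_blueprint).
Premise 1, O(stand_down ⊃ not record_blueprint), contraposes to O(record_blueprint ⊃ not stand_down); with O(record_blueprint) we get O(not stand_down).
Premises 4, 8 do not contribute to this derivation.
So O(not stand_down) holds, i.e. F(stand_down). The claim follows.

Yes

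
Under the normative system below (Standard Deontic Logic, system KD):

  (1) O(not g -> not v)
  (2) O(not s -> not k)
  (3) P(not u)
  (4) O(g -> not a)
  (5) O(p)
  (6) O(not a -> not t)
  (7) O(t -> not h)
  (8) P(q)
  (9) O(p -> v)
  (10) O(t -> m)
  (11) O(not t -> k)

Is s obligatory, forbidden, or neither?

Obligatory

Premise 5 states O(p) outright.
With premise 9, O(p -> v), the K-axiom yields O(v).
The contrapositive of premise 1 (O(not g -> not v)) is O(v -> g), and O(v) is already established, so O(g).
From O(g) and premise 4, O(g -> not a), we obtain O(not a).
With premise 6, O(not a -> not t), the K-axiom yields O(not t).
Applying K to premise 11 (O(not t -> k)) and O(not t) yields O(k).
Premise 2 is O(not s -> not k); contrapositively O(k -> s). Since O(k) holds, K gives O(s).
Premises 3, 7, 8, 10 do not contribute to this derivation.
Hence s is obligatory.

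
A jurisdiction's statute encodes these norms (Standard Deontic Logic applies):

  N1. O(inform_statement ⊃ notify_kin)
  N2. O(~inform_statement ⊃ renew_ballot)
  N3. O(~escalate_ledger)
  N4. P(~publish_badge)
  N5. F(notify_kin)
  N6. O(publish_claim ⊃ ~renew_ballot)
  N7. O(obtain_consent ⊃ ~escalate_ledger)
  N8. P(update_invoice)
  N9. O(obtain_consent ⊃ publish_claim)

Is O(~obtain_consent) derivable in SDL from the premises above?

Premise 5, F(notify_kin), is equivalent to O(~notify_kin).
The contrapositive of premise 1 (O(inform_statement ⊃ notify_kin)) is O(~notify_kin ⊃ ~inform_statement), and O(~notify_kin) is already established, so O(~inform_statement).
Premise 2 is O(~inform_statement ⊃ renew_ballot); since O(~inform_statement), deontic closure gives O(renew_ballot).
The contrapositive of premise 6 (O(publish_claim ⊃ ~renew_ballot)) is O(renew_ballot ⊃ ~publish_claim), and O(renew_ballot) is already established, so O(~publish_claim).
Premise 9 is O(obtain_consent ⊃ publish_claim); contrapositively O(~publish_claim ⊃ ~obtain_consent). Since O(~publish_claim) holds, K gives O(~obtain_consent).
Premises 3, 4, 7, 8 do not contribute to this derivation.
So O(~obtain_consent) follows.

Yes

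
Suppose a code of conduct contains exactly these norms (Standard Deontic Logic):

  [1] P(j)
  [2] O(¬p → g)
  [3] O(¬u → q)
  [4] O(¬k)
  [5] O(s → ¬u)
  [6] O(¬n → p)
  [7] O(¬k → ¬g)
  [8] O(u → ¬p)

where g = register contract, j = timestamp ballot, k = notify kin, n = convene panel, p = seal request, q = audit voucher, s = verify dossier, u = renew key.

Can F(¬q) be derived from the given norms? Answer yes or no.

From premise 4 we have O(¬k).
From O(¬k) and premise 7, O(¬k → ¬g), we obtain O(¬g).
Premise 2 is O(¬p → g); contrapositively O(¬g → p). Since O(¬g) holds, K gives O(p).
The contrapositive of premise 8 (O(u → ¬p)) is O(p → ¬u), and O(p) is already established, so O(¬u).
With premise 3, O(¬u → q), the K-axiom yields O(q).
Premises 1, 5, 6 do not contribute to this derivation.
So O(q) holds, i.e. F(¬q). The claim follows.

Yes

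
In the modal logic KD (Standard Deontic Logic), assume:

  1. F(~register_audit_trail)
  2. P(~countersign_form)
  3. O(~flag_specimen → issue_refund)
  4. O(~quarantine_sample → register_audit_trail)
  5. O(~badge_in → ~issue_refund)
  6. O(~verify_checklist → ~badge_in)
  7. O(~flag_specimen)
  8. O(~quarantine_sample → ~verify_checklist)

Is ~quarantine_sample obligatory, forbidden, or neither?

From premise 7 we have O(~flag_specimen).
Premise 3 is O(~flag_specimen → issue_refund); since O(~flag_specimen), deontic closure gives O(issue_refund).
The contrapositive of premise 5 (O(~badge_in → ~issue_refund)) is O(issue_refund → badge_in), and O(issue_refund) is already established, so O(badge_in).
Premise 6 is O(~verify_checklist → ~badge_in); contrapositively O(badge_in → verify_checklist). Since O(badge_in) holds, K gives O(verify_checklist).
The contrapositive of premise 8 (O(~quarantine_sample → ~verify_checklist)) is O(verify_checklist → quarantine_sample), and O(verify_checklist) is already established, so O(quarantine_sample).
Premises 1, 2, 4 do not contribute to this derivation.
Thus O(quarantine_sample), which is F(~quarantine_sample): ~quarantine_sample is forbidden.

Forbidden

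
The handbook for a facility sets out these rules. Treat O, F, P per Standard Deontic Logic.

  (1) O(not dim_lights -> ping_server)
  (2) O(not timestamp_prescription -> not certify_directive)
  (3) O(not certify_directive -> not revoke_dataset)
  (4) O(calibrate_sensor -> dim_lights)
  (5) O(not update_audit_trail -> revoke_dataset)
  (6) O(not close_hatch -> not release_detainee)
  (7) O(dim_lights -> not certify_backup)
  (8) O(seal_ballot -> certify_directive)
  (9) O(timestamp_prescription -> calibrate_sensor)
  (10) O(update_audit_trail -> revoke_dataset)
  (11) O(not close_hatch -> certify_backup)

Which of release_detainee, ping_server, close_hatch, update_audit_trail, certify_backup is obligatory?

Premises 10 and 5 are O(update_audit_trail -> revoke_dataset) and O(not update_audit_trail -> revoke_dataset); every ideal world satisfies update_audit_trail or not update_audit_trail, so in either case revoke_dataset holds — hence O(revoke_dataset).
Premise 3, O(not certify_directive -> not revoke_dataset), contraposes to O(revoke_dataset -> certify_directive); with O(revoke_dataset) we get O(certify_directive).
The contrapositive of premise 2 (O(not timestamp_prescription -> not certify_directive)) is O(certify_directive -> timestamp_prescription), and O(certify_directive) is already established, so O(timestamp_prescription).
Premise 9 is O(timestamp_prescription -> calibrate_sensor); since O(timestamp_prescription), deontic closure gives O(calibrate_sensor).
Applying K to premise 4 (O(calibrate_sensor -> dim_lights)) and O(calibrate_sensor) yields O(dim_lights).
From O(dim_lights) and premise 7, O(dim_lights -> not certify_backup), we obtain O(not certify_backup).
The contrapositive of premise 11 (O(not close_hatch -> certify_backup)) is O(not certify_backup -> close_hatch), and O(not certify_backup) is already established, so O(close_hatch).
So O(close_hatch) holds — close_hatch is obligatory. None of the other listed options is made obligatory by any chain of premises.

close_hatch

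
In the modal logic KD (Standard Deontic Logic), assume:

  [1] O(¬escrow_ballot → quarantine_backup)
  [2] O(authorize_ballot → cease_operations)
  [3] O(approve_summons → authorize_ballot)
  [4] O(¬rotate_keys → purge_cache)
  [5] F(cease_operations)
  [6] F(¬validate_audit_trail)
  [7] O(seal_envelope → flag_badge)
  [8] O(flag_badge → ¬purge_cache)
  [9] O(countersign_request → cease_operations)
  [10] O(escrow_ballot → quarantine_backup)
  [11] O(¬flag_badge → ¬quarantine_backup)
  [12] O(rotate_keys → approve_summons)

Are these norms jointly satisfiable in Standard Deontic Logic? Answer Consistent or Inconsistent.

Premises 10 and 1 cover both cases: O(escrow_ballot → quarantine_backup) and O(¬escrow_ballot → quarantine_backup). Since escrow_ballot ∨ ¬escrow_ballot is a tautology, O(quarantine_backup) follows.
The contrapositive of premise 11 (O(¬flag_badge → ¬quarantine_backup)) is O(quarantine_backup → flag_badge), and O(quarantine_backup) is already established, so O(flag_badge).
Applying K to premise 8 (O(flag_badge → ¬purge_cache)) and O(flag_badge) yields O(¬purge_cache).
Premise 4 is O(¬rotate_keys → purge_cache); contrapositively O(¬purge_cache → rotate_keys). Since O(¬purge_cache) holds, K gives O(rotate_keys).
With premise 12, O(rotate_keys → approve_summons), the K-axiom yields O(approve_summons).
With premise 3, O(approve_summons → authorize_ballot), the K-axiom yields O(authorize_ballot).
Premise 2 is O(authorize_ballot → cease_operations); since O(authorize_ballot), deontic closure gives O(cease_operations).
But premise 5, F(cease_operations), means O(¬cease_operations).
We now have both O(cease_operations) and O(¬cease_operations) — cease_operations is simultaneously obligatory and forbidden, violating the D-axiom.

Inconsistent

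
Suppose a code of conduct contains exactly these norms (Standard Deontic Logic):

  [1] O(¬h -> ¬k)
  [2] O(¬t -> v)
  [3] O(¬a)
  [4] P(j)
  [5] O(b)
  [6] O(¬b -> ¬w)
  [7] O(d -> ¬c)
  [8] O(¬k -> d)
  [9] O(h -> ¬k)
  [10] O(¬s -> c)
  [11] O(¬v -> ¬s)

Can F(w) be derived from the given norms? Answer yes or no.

No

Premise 6 is O(¬b -> ¬w), but O(¬b) is not derivable from the premises, so it does not yield O(¬w).
No other premise forces O(¬w). An ideal world satisfying every premise can still have w true, so F(w) is not derivable.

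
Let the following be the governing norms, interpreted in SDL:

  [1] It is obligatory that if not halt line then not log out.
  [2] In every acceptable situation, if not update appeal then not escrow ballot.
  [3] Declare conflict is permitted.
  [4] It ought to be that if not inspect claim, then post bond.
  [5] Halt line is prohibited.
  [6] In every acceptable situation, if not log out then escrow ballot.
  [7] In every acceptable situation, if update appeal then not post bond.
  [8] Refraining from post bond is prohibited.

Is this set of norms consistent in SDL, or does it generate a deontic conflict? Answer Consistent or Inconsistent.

Inconsistent

Premise 8 is F(¬post_bond), i.e. O(post_bond).
The contrapositive of premise 7 (O(update_appeal → ¬post_bond)) is O(post_bond → ¬update_appeal), and O(post_bond) is already established, so O(¬update_appeal).
Applying K to premise 2 (O(¬update_appeal → ¬escrow_ballot)) and O(¬update_appeal) yields O(¬escrow_ballot).
Premise 6, O(¬log_out → escrow_ballot), contraposes to O(¬escrow_ballot → log_out); with O(¬escrow_ballot) we get O(log_out).
Premise 1 is O(¬halt_line → ¬log_out); contrapositively O(log_out → halt_line). Since O(log_out) holds, K gives O(halt_line).
But premise 5, F(halt_line), means O(¬halt_line).
We now have both O(halt_line) and O(¬halt_line) — halt_line is simultaneously obligatory and forbidden, violating the D-axiom.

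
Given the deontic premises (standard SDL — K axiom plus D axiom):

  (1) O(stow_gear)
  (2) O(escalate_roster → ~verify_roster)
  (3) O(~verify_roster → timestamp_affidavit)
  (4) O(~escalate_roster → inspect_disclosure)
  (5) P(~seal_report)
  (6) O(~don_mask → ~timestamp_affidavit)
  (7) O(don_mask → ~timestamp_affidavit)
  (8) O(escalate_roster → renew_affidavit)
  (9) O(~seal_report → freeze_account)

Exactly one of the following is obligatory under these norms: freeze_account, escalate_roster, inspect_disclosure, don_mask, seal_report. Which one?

Premises 7 and 6 are O(don_mask → ~timestamp_affidavit) and O(~don_mask → ~timestamp_affidavit); every ideal world satisfies don_mask or ~don_mask, so in either case ~timestamp_affidavit holds — hence O(~timestamp_affidavit).
The contrapositive of premise 3 (O(~verify_roster → timestamp_affidavit)) is O(~timestamp_affidavit → verify_roster), and O(~timestamp_affidavit) is already established, so O(verify_roster).
Premise 2 is O(escalate_roster → ~verify_roster); contrapositively O(verify_roster → ~escalate_roster). Since O(verify_roster) holds, K gives O(~escalate_roster).
From O(~escalate_roster) and premise 4, O(~escalate_roster → inspect_disclosure), we obtain O(inspect_disclosure).
So O(inspect_disclosure) holds — inspect_disclosure is obligatory. None of the other listed options is made obligatory by any chain of premises.

inspect_disclosure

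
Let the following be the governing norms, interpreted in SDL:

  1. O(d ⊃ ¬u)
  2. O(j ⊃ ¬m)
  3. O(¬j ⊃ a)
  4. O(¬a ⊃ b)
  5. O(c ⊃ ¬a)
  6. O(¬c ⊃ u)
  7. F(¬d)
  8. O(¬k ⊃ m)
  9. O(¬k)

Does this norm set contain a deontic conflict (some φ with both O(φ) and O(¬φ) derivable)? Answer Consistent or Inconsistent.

Premise 9 states O(¬k) outright.
From O(¬k) and premise 8, O(¬k ⊃ m), we obtain O(m).
Premise 2 is O(j ⊃ ¬m); contrapositively O(m ⊃ ¬j). Since O(m) holds, K gives O(¬j).
Applying K to premise 3 (O(¬j ⊃ a)) and O(¬j) yields O(a).
The contrapositive of premise 5 (O(c ⊃ ¬a)) is O(a ⊃ ¬c), and O(a) is already established, so O(¬c).
With premise 6, O(¬c ⊃ u), the K-axiom yields O(u).
Premise 1, O(d ⊃ ¬u), contraposes to O(u ⊃ ¬d); with O(u) we get O(¬d).
But premise 7, F(¬d), means O(d).
We now have both O(¬d) and O(d) — d is simultaneously obligatory and forbidden, violating the D-axiom.

Inconsistent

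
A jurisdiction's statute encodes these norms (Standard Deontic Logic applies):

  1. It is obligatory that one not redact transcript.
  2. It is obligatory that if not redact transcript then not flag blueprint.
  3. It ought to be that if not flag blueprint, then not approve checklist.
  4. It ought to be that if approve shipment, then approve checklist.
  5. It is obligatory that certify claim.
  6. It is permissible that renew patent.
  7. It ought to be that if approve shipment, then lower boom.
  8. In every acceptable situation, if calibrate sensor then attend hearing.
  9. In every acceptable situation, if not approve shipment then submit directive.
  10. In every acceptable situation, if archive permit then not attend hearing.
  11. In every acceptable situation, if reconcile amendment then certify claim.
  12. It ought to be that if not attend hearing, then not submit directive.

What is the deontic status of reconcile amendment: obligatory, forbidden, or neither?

Premise 11 is O(reconcile_amendment → certify_claim); even if O(certify_claim) held, inferring O(reconcile_amendment) would be affirming the consequent — invalid.
No premise or chain of K-axiom applications forces O(reconcile_amendment), and none forces O(¬reconcile_amendment). So reconcile_amendment is neither obligatory nor forbidden under these norms.

Neither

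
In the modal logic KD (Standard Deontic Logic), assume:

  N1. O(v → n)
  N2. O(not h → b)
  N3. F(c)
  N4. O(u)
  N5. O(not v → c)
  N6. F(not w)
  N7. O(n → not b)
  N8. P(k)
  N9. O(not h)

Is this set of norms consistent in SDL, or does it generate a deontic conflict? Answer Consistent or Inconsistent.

F(c) at premise 3 means O(not c).
Premise 5, O(not v → c), contraposes to O(not c → v); with O(not c) we get O(v).
Applying K to premise 1 (O(v → n)) and O(v) yields O(n).
With premise 7, O(n → not b), the K-axiom yields O(not b).
Premise 2, O(not h → b), contraposes to O(not b → h); with O(not b) we get O(h).
Yet premise 9 states O(not h).
We now have both O(h) and O(not h) — h is simultaneously obligatory and forbidden, violating the D-axiom.

Inconsistent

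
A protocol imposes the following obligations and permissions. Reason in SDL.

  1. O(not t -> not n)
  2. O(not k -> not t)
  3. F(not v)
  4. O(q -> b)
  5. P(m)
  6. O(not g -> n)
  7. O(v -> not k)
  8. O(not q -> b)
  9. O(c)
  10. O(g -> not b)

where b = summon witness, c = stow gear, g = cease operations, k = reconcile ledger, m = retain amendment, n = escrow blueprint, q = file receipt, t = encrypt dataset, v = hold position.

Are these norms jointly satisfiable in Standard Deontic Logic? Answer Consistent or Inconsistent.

Premises 4 and 8 cover both cases: O(q -> b) and O(not q -> b). Since q ∨ not q is a tautology, O(b) follows.
Premise 10 is O(g -> not b); contrapositively O(b -> not g). Since O(b) holds, K gives O(not g).
Applying K to premise 6 (O(not g -> n)) and O(not g) yields O(n).
Premise 1, O(not t -> not n), contraposes to O(n -> t); with O(n) we get O(t).
Premise 2 is O(not k -> not t); contrapositively O(t -> k). Since O(t) holds, K gives O(k).
Premise 7 is O(v -> not k); contrapositively O(k -> not v). Since O(k) holds, K gives O(not v).
Yet premise 3 is F(not v), i.e. O(v).
We now have both O(not v) and O(v) — v is simultaneously obligatory and forbidden, violating the D-axiom.

Inconsistent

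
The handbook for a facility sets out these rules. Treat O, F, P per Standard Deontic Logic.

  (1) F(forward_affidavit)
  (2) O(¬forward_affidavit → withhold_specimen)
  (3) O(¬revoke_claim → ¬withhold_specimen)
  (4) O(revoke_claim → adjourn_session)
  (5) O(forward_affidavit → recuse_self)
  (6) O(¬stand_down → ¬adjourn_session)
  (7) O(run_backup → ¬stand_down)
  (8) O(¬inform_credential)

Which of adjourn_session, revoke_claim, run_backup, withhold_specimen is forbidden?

Premise 1 is F(forward_affidavit), i.e. O(¬forward_affidavit).
From O(¬forward_affidavit) and premise 2, O(¬forward_affidavit → withhold_specimen), we obtain O(withhold_specimen).
Premise 3 is O(¬revoke_claim → ¬withhold_specimen); contrapositively O(withhold_specimen → revoke_claim). Since O(withhold_specimen) holds, K gives O(revoke_claim).
From O(revoke_claim) and premise 4, O(revoke_claim → adjourn_session), we obtain O(adjourn_session).
The contrapositive of premise 6 (O(¬stand_down → ¬adjourn_session)) is O(adjourn_session → stand_down), and O(adjourn_session) is already established, so O(stand_down).
The contrapositive of premise 7 (O(run_backup → ¬stand_down)) is O(stand_down → ¬run_backup), and O(stand_down) is already established, so O(¬run_backup).
So O(¬run_backup) holds, i.e. run_backup is forbidden. None of the other listed options is forbidden under the premises.

run_backup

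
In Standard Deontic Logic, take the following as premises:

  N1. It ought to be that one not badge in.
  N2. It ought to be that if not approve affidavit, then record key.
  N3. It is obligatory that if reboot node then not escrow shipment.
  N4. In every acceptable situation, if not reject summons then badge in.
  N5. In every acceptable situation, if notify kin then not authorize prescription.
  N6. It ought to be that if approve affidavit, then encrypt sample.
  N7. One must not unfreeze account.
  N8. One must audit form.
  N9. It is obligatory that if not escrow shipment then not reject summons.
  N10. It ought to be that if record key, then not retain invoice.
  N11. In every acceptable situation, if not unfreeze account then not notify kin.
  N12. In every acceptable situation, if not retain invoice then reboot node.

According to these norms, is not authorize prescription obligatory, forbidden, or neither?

Neither

Premise 5 is O(notify_kin → ¬authorize_prescription), but O(notify_kin) is not derivable from the premises, so it does not yield O(¬authorize_prescription).
No premise or chain of K-axiom applications forces O(¬authorize_prescription), and none forces O(authorize_prescription). So ¬authorize_prescription is neither obligatory nor forbidden under these norms.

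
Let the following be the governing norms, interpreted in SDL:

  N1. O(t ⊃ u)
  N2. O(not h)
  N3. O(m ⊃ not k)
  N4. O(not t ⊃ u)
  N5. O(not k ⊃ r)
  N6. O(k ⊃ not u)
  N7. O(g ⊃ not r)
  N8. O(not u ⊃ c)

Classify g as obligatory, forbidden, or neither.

Forbidden

Premises 4 and 1 cover both cases: O(not t ⊃ u) and O(t ⊃ u). Since not t ∨ t is a tautology, O(u) follows.
The contrapositive of premise 6 (O(k ⊃ not u)) is O(u ⊃ not k), and O(u) is already established, so O(not k).
From O(not k) and premise 5, O(not k ⊃ r), we obtain O(r).
Premise 7, O(g ⊃ not r), contraposes to O(r ⊃ not g); with O(r) we get O(not g).
Premises 2, 3, 8 do not contribute to this derivation.
Thus O(not g), which is F(g): g is forbidden.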